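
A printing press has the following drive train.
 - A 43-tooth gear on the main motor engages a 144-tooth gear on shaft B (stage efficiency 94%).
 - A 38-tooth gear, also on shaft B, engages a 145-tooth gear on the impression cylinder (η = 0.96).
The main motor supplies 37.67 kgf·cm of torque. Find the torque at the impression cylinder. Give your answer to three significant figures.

Gear mesh: ratio = 144/43 = 3.3488; torque at shaft B = 37.67 × 3.3488 × 0.94 = 118.58 kgf·cm.
Gear mesh: ratio = 145/38 = 3.8158; torque at the impression cylinder = 118.58 × 3.8158 × 0.96 = 434.38 kgf·cm.

434 kgf·cm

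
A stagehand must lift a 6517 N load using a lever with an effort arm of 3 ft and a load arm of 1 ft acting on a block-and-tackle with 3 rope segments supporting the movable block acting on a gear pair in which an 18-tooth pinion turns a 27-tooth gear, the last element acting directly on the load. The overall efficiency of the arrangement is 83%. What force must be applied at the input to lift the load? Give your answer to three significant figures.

Lever MA = effort arm / load arm = 3/1 = 3.
Block-and-tackle MA = number of supporting rope parts = 3.
Gear pair MA = 27/18 = 1.5.
Combined ideal MA = 3 × 3 × 1.5 = 13.5.
Actual MA = 13.5 × 0.83 = 11.205.
Effort = load / actual MA = 6517 / 11.205 = 581.62 N.

582 N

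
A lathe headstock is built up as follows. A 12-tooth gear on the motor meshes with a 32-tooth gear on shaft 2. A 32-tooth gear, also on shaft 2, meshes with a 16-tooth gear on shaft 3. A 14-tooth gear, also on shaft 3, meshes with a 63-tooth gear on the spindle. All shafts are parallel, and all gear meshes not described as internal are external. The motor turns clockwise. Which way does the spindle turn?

anticlockwise

the motor → shaft 2: external mesh, 1 reversal → CCW.
shaft 2 → shaft 3: external mesh, 1 reversal → CW.
shaft 3 → the spindle: external mesh, 1 reversal → CCW.
3 reversals in total — an odd number — so the spindle turns opposite to the motor.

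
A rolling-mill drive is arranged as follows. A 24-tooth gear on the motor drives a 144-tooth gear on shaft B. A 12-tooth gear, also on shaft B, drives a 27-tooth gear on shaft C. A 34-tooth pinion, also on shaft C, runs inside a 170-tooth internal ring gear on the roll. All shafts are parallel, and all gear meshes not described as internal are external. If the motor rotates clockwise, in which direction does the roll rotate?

clockwise

the motor → shaft B: external mesh, 1 reversal → CCW.
shaft B → shaft C: external mesh, 1 reversal → CW.
shaft C → the roll: internal mesh, same direction → CW.
2 reversals in total — an even number — so the roll turns the same way as the motor.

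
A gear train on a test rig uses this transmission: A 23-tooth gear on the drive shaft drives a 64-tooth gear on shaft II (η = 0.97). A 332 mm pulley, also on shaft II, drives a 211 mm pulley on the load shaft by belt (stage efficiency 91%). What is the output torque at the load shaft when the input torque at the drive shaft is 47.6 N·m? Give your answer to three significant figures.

Gear mesh: ratio = 64/23 = 2.7826; torque at shaft II = 47.6 × 2.7826 × 0.97 = 128.48 N·m.
Belt: ratio = 211/332 = 0.63554; torque at the load shaft = 128.48 × 0.63554 × 0.91 = 74.305 N·m.

74.3 N·m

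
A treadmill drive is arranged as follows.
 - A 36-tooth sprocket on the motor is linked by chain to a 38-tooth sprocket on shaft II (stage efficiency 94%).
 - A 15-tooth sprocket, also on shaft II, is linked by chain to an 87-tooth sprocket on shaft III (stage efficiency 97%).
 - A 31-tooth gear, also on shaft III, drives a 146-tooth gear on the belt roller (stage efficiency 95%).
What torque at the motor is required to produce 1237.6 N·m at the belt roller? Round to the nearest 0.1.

Overall ratio R = 1.0556 × 5.8 × 4.7097 = 28.834; overall efficiency η = 0.94 × 0.97 × 0.95 = 0.8662.
Input torque = output torque / (R × η) = 1237.6 / (28.834 × 0.8662) = 49.552 N·m.

49.6 N·m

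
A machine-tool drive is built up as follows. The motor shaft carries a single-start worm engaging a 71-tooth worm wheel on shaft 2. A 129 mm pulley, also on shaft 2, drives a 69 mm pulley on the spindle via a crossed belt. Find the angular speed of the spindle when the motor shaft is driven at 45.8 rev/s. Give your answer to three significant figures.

Worm: ratio = 71/1 = 71, so shaft 2 turns at 45.8 / 71 = 0.64507 rev/s.
Belt: ratio = 69/129 = 0.53488, so the spindle turns at 0.64507 / 0.53488 = 1.206 rev/s.

1.21 rev/s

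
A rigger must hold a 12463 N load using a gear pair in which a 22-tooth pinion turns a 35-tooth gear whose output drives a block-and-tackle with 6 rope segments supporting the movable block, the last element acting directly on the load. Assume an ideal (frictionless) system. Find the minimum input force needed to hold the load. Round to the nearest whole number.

Gear pair MA = 35/22 = 1.5909.
Block-and-tackle MA = number of supporting rope parts = 6.
Combined ideal MA = 1.5909 × 6 = 9.5455.
Effort = load / MA = 12463 / 9.5455 = 1305.6 N.

1306 N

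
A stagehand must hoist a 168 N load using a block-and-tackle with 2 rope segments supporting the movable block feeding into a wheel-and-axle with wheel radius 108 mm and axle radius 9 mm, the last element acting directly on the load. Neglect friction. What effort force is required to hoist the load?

Block-and-tackle MA = number of supporting rope parts = 2.
Wheel-and-axle MA = R/r = 108/9 = 12.
Combined ideal MA = 2 × 12 = 24.
Effort = load / MA = 168 / 24 = 7 N.

7 N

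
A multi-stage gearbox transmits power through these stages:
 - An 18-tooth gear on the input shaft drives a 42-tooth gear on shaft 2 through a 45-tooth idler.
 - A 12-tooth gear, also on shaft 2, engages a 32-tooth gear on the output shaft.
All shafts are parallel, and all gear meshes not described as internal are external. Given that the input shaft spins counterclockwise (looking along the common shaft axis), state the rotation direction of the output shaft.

the input shaft → shaft 2: driver → idler → driven is 2 external meshes, 2 reversals → CCW.
shaft 2 → the output shaft: external mesh, 1 reversal → CW.
3 reversals in total — an odd number — so the output shaft turns opposite to the input shaft.

clockwise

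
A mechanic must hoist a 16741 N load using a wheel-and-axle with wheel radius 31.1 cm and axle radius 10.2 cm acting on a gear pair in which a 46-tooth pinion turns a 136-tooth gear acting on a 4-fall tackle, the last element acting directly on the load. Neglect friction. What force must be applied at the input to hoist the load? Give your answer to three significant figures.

Wheel-and-axle MA = R/r = 31.1/10.2 = 3.049.
Gear pair MA = 136/46 = 2.9565.
Block-and-tackle MA = number of supporting rope parts = 4.
Combined ideal MA = 3.049 × 2.9565 × 4 = 36.058.
Effort = load / MA = 16741 / 36.058 = 464.28 N.

464 N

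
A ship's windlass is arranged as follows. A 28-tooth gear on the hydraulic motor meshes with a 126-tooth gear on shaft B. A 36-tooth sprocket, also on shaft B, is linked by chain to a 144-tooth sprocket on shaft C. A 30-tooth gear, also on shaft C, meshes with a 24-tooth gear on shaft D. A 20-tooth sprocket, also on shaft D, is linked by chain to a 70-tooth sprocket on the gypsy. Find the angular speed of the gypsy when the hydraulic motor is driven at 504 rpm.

gear mesh 126/28 = 4.5 → 504/4.5 = 112 rpm
chain 144/36 = 4 → 112/4 = 28 rpm
gear mesh 24/30 = 0.8 → 28/0.8 = 35 rpm
chain 70/20 = 3.5 → 35/3.5 = 10 rpm

10 rpm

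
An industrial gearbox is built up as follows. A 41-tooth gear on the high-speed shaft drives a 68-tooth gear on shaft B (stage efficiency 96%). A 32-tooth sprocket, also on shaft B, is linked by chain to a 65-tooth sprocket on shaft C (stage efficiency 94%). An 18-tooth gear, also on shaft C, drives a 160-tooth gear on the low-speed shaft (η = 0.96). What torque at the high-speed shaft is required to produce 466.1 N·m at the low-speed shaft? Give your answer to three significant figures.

18.0 N·m

Overall ratio R = 1.6585 × 2.0312 × 8.8889 = 29.946; overall efficiency η = 0.96 × 0.94 × 0.96 = 0.8663.
Input torque = output torque / (R × η) = 466.1 / (29.946 × 0.8663) = 17.967 N·m.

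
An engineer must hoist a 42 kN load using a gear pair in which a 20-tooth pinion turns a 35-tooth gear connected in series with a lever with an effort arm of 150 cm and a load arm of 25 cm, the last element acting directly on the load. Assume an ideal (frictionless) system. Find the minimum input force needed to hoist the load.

Gear pair MA = 35/20 = 1.75.
Lever MA = effort arm / load arm = 150/25 = 6.
Combined ideal MA = 1.75 × 6 = 10.5.
Effort = load / MA = 42 / 10.5 = 4 kN.

4 kN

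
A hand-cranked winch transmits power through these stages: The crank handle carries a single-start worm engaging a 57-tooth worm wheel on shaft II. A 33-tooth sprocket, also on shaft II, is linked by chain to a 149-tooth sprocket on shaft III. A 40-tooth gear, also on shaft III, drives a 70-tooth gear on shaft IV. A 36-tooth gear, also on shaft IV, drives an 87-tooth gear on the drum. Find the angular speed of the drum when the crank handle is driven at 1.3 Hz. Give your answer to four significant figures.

the crank handle → shaft II (worm, 57/1): 1.3 ÷ 57 = 0.022807 Hz
shaft II → shaft III (chain, 149/33): 0.022807 ÷ 4.5152 = 0.0050512 Hz
shaft III → shaft IV (gear mesh, 70/40): 0.0050512 ÷ 1.75 = 0.0028864 Hz
shaft IV → the drum (gear mesh, 87/36): 0.0028864 ÷ 2.4167 = 0.0011944 Hz

0.001194 Hz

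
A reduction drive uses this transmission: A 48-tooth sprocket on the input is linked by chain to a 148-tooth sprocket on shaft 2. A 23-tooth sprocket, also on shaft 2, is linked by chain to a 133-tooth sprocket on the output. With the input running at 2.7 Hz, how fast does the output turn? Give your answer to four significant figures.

0.1514 Hz

the input → shaft 2 (chain, 148/48): 2.7 ÷ 3.0833 = 0.87568 Hz
shaft 2 → the output (chain, 133/23): 0.87568 ÷ 5.7826 = 0.15143 Hz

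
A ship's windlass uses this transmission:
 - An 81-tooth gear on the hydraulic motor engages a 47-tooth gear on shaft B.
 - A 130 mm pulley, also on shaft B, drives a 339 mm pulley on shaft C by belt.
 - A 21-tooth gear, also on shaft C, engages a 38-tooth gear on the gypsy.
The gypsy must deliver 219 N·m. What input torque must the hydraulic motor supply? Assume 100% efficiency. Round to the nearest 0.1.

80.0 N·m

Overall ratio R = 0.58025 × 2.6077 × 1.8095 = 2.738.
Input torque = output torque / R = 219 / 2.738 = 79.985 N·m.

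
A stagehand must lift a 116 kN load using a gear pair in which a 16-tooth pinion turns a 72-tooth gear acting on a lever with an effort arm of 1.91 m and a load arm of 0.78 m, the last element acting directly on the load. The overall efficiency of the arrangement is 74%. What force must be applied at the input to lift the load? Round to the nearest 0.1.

Gear pair MA = 72/16 = 4.5.
Lever MA = effort arm / load arm = 1.91/0.78 = 2.4487.
Combined ideal MA = 4.5 × 2.4487 = 11.019.
Actual MA = 11.019 × 0.74 = 8.1542.
Effort = load / actual MA = 116 / 8.1542 = 14.226 kN.

14.2 kN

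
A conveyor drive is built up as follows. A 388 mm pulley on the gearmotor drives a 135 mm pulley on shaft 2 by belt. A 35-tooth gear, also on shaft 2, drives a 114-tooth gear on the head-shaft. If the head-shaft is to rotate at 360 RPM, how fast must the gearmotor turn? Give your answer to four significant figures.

408.0 RPM

Overall ratio R = 0.34794 × 3.2571 = 1.1333.
Required input speed = output speed × R = 360 × 1.1333 = 407.98 RPM.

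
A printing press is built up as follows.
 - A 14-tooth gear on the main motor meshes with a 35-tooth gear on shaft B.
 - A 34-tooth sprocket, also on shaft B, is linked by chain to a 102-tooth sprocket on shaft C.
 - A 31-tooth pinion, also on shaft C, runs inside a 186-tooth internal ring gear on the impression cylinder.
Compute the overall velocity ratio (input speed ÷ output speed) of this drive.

45

Each stage contributes driven/driver: gear mesh 35/14 = 2.5, chain 102/34 = 3, internal gear 186/31 = 6.
Overall: 2.5 × 3 × 6 = 45.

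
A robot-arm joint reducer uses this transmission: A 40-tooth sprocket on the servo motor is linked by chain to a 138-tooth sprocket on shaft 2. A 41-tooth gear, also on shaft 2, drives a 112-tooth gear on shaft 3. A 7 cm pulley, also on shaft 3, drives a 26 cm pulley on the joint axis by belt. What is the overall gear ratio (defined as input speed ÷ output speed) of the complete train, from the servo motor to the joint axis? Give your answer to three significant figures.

35.0

Each stage contributes driven/driver: chain 138/40 = 3.45, gear mesh 112/41 = 2.7317, belt 26/7 = 3.7143.
Overall: 3.45 × 2.7317 × 3.7143 = 35.005.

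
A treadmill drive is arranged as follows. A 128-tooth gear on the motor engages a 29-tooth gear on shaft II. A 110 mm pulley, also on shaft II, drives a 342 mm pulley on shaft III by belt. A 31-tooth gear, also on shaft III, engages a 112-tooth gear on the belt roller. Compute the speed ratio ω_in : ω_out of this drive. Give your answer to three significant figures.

2.54

Each stage contributes driven/driver: gear mesh 29/128 = 0.22656, belt 342/110 = 3.1091, gear mesh 112/31 = 3.6129.
Overall: 0.22656 × 3.1091 × 3.6129 = 2.5449.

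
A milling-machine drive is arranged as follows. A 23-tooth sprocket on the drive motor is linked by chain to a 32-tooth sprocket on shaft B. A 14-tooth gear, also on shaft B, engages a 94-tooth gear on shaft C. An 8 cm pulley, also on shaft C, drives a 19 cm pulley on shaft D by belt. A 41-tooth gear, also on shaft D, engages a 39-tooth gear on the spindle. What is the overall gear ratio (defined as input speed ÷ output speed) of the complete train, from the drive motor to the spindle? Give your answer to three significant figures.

Each stage contributes driven/driver: chain 32/23 = 1.3913, gear mesh 94/14 = 6.7143, belt 19/8 = 2.375, gear mesh 39/41 = 0.95122.
Overall: 1.3913 × 6.7143 × 2.375 × 0.95122 = 21.104.

21.1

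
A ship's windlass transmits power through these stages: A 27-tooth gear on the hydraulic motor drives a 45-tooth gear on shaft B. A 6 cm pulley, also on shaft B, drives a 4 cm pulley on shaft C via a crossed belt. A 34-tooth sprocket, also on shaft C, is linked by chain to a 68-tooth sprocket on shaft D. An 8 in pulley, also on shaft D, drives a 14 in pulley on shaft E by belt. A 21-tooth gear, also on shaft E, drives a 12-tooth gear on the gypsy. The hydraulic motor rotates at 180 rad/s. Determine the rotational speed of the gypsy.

81 rad/s

the hydraulic motor → shaft B (gear mesh, 45/27): 180 ÷ 1.6667 = 108 rad/s
shaft B → shaft C (belt, 4/6): 108 ÷ 0.66667 = 162 rad/s
shaft C → shaft D (chain, 68/34): 162 ÷ 2 = 81 rad/s
shaft D → shaft E (belt, 14/8): 81 ÷ 1.75 = 46.286 rad/s
shaft E → the gypsy (gear mesh, 12/21): 46.286 ÷ 0.57143 = 81 rad/s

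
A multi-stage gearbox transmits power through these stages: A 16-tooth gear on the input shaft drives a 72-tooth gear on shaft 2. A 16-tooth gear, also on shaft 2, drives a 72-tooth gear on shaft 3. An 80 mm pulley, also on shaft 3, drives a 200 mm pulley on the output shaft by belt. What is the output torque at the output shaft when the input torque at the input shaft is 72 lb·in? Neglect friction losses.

Gear mesh: ratio = 72/16 = 4.5; torque at shaft 2 = 72 × 4.5 = 324 lb·in.
Gear mesh: ratio = 72/16 = 4.5; torque at shaft 3 = 324 × 4.5 = 1458 lb·in.
Belt: ratio = 200/80 = 2.5; torque at the output shaft = 1458 × 2.5 = 3645 lb·in.

3645 lb·in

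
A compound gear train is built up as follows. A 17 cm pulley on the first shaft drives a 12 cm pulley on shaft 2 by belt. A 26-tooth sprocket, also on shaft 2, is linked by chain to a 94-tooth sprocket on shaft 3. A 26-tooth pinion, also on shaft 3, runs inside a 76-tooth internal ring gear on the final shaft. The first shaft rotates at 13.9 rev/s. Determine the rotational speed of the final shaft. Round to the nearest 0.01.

Belt: ratio = 12/17 = 0.70588, so shaft 2 turns at 13.9 / 0.70588 = 19.692 rev/s.
Chain: ratio = 94/26 = 3.6154, so shaft 3 turns at 19.692 / 3.6154 = 5.4466 rev/s.
Internal gear: ratio = 76/26 = 2.9231, so the final shaft turns at 5.4466 / 2.9231 = 1.8633 rev/s.

1.86 rev/s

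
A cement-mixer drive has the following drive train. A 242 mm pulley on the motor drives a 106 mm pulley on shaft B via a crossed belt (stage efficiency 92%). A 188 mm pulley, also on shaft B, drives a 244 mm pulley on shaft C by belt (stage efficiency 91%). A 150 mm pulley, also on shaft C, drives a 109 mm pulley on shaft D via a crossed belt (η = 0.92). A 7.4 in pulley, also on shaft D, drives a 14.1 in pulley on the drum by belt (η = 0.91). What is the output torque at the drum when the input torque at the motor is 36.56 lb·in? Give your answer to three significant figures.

Belt: ratio = 106/242 = 0.43802; torque at shaft B = 36.56 × 0.43802 × 0.92 = 14.733 lb·in.
Belt: ratio = 244/188 = 1.2979; torque at shaft C = 14.733 × 1.2979 × 0.91 = 17.4 lb·in.
Belt: ratio = 109/150 = 0.72667; torque at shaft D = 17.4 × 0.72667 × 0.92 = 11.633 lb·in.
Belt: ratio = 14.1/7.4 = 1.9054; torque at the drum = 11.633 × 1.9054 × 0.91 = 20.17 lb·in.

20.2 lb·in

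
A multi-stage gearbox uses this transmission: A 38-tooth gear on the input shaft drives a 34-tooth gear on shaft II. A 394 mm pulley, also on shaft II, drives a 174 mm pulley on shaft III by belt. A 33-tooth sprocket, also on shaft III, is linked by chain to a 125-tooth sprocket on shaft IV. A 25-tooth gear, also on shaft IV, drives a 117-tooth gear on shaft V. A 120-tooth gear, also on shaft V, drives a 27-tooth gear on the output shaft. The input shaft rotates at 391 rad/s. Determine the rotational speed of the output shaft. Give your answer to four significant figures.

248.1 rad/s

the input shaft → shaft II (gear mesh, 34/38): 391 ÷ 0.89474 = 437 rad/s
shaft II → shaft III (belt, 174/394): 437 ÷ 0.44162 = 989.53 rad/s
shaft III → shaft IV (chain, 125/33): 989.53 ÷ 3.7879 = 261.24 rad/s
shaft IV → shaft V (gear mesh, 117/25): 261.24 ÷ 4.68 = 55.82 rad/s
shaft V → the output shaft (gear mesh, 27/120): 55.82 ÷ 0.225 = 248.09 rad/s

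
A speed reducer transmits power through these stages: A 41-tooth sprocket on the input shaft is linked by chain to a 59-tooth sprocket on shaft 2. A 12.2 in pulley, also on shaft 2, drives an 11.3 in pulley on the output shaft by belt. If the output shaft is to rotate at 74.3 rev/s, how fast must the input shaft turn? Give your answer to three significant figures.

99.0 rev/s

Overall ratio R = 1.439 × 0.92623 = 1.3329.
Required input speed = output speed × R = 74.3 × 1.3329 = 99.032 rev/s.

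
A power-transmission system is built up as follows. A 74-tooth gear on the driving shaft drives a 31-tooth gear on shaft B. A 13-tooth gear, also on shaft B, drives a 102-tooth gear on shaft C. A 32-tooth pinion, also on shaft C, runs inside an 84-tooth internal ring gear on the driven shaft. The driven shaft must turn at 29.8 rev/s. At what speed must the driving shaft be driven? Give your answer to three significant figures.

257 rev/s

Overall ratio R = 0.41892 × 7.8462 × 2.625 = 8.6281.
Required input speed = output speed × R = 29.8 × 8.6281 = 257.12 rev/s.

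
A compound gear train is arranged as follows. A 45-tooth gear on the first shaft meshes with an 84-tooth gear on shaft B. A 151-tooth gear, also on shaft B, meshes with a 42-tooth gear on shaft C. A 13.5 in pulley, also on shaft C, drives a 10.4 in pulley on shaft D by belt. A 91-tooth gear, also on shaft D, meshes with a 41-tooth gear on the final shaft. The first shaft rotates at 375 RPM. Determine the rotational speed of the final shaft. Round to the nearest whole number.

Gear mesh: ratio = 84/45 = 1.8667, so shaft B turns at 375 / 1.8667 = 200.89 RPM.
Gear mesh: ratio = 42/151 = 0.27815, so shaft C turns at 200.89 / 0.27815 = 722.26 RPM.
Belt: ratio = 10.4/13.5 = 0.77037, so shaft D turns at 722.26 / 0.77037 = 937.55 RPM.
Gear mesh: ratio = 41/91 = 0.45055, so the final shaft turns at 937.55 / 0.45055 = 2080.9 RPM.

2081 RPM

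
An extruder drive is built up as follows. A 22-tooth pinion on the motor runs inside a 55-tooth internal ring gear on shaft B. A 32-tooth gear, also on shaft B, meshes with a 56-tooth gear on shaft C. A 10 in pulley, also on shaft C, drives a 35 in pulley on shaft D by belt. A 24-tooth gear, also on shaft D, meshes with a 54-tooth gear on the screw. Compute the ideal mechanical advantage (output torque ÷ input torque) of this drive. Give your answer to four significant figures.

Each stage contributes driven/driver: internal gear 55/22 = 2.5, gear mesh 56/32 = 1.75, belt 35/10 = 3.5, gear mesh 54/24 = 2.25.
Overall: 2.5 × 1.75 × 3.5 × 2.25 = 34.453.

34.45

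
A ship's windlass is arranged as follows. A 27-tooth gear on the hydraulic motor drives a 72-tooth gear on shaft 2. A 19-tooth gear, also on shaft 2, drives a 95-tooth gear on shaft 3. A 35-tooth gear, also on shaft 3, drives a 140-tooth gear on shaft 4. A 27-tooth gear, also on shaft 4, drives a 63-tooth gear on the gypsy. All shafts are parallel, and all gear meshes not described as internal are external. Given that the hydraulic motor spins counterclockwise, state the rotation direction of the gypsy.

the hydraulic motor → shaft 2: external mesh, 1 reversal → CW.
shaft 2 → shaft 3: external mesh, 1 reversal → CCW.
shaft 3 → shaft 4: external mesh, 1 reversal → CW.
shaft 4 → the gypsy: external mesh, 1 reversal → CCW.
4 reversals in total — an even number — so the gypsy turns the same way as the hydraulic motor.

counterclockwise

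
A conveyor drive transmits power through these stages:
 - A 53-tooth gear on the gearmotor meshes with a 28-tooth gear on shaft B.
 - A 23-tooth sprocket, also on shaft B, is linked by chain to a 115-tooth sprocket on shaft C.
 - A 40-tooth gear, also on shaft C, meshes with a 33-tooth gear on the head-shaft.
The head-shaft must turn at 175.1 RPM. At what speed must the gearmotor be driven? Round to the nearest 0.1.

Overall ratio R = 0.5283 × 5 × 0.825 = 2.1792.
Required input speed = output speed × R = 175.1 × 2.1792 = 381.59 RPM.

381.6 RPM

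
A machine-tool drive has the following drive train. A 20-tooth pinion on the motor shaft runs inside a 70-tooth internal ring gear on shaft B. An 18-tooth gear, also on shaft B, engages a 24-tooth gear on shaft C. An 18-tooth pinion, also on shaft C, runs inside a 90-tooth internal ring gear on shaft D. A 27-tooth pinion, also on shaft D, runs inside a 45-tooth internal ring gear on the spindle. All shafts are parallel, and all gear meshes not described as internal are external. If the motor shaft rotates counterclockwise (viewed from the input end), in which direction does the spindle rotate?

the motor shaft → shaft B: internal mesh, same direction → CCW.
shaft B → shaft C: external mesh, 1 reversal → CW.
shaft C → shaft D: internal mesh, same direction → CW.
shaft D → the spindle: internal mesh, same direction → CW.
1 reversal in total — an odd number — so the spindle turns opposite to the motor shaft.

clockwise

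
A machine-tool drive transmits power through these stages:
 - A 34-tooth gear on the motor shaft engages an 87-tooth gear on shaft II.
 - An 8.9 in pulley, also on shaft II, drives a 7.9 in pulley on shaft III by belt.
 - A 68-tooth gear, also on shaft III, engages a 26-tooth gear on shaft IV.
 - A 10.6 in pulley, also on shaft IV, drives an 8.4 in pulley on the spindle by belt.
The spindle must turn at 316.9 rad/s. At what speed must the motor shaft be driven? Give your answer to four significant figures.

Overall ratio R = 2.5588 × 0.88764 × 0.38235 × 0.79245 = 0.6882.
Required input speed = output speed × R = 316.9 × 0.6882 = 218.09 rad/s.

218.1 rad/s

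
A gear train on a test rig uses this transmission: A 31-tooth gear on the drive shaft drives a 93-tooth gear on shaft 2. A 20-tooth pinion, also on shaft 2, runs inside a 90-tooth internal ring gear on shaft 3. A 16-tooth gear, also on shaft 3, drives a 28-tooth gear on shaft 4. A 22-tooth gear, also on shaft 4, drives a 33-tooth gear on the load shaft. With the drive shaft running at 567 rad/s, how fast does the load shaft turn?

16 rad/s

Gear mesh: ratio = 93/31 = 3, so shaft 2 turns at 567 / 3 = 189 rad/s.
Internal gear: ratio = 90/20 = 4.5, so shaft 3 turns at 189 / 4.5 = 42 rad/s.
Gear mesh: ratio = 28/16 = 1.75, so shaft 4 turns at 42 / 1.75 = 24 rad/s.
Gear mesh: ratio = 33/22 = 1.5, so the load shaft turns at 24 / 1.5 = 16 rad/s.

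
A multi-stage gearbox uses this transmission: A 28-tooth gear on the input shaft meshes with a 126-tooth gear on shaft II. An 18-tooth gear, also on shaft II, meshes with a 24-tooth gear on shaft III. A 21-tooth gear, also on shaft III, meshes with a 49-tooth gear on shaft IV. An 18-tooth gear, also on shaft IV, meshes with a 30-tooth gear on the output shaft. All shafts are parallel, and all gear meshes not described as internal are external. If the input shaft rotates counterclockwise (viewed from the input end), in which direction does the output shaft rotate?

the input shaft → shaft II: external mesh, 1 reversal → CW.
shaft II → shaft III: external mesh, 1 reversal → CCW.
shaft III → shaft IV: external mesh, 1 reversal → CW.
shaft IV → the output shaft: external mesh, 1 reversal → CCW.
4 reversals in total — an even number — so the output shaft turns the same way as the input shaft.

counterclockwise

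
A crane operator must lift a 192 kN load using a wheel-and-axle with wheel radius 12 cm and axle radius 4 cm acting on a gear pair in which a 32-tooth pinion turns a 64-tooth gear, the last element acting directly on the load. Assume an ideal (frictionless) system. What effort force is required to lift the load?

32 kN

Wheel-and-axle MA = R/r = 12/4 = 3.
Gear pair MA = 64/32 = 2.
Combined ideal MA = 3 × 2 = 6.
Effort = load / MA = 192 / 6 = 32 kN.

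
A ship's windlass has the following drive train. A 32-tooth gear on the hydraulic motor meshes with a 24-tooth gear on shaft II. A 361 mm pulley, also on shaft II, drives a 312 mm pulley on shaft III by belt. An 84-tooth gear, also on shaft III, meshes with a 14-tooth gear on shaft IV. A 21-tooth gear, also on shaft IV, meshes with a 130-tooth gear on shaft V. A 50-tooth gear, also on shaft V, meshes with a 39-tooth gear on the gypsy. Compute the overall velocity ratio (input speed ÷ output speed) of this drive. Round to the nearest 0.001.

Each stage contributes driven/driver: gear mesh 24/32 = 0.75, belt 312/361 = 0.86427, gear mesh 14/84 = 0.16667, gear mesh 130/21 = 6.1905, gear mesh 39/50 = 0.78.
Overall: 0.75 × 0.86427 × 0.16667 × 6.1905 × 0.78 = 0.52165.

0.522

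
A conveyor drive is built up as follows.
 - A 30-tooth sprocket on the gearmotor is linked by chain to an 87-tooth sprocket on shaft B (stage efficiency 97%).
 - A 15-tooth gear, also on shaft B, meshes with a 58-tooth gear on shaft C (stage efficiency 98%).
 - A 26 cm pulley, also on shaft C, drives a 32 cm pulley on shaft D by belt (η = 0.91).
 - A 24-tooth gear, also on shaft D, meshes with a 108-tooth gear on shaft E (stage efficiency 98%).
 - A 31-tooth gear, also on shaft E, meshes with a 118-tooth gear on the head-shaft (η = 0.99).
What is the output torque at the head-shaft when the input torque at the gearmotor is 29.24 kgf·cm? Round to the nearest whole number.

chain 87/30 = 2.9 → τ = 29.24·2.9·0.97 = 82.252 kgf·cm
gear mesh 58/15 = 3.8667 → τ = 82.252·3.8667·0.98 = 311.68 kgf·cm
belt 32/26 = 1.2308 → τ = 311.68·1.2308·0.91 = 349.08 kgf·cm
gear mesh 108/24 = 4.5 → τ = 349.08·4.5·0.98 = 1539.5 kgf·cm
gear mesh 118/31 = 3.8065 → τ = 1539.5·3.8065·0.99 = 5801.3 kgf·cm

5801 kgf·cm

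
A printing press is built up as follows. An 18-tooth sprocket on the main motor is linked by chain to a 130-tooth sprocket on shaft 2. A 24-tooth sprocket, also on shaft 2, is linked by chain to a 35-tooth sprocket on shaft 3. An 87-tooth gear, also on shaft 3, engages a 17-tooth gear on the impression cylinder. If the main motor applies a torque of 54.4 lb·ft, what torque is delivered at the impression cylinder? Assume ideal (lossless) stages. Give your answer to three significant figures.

112 lb·ft

chain 130/18 = 7.2222 → τ = 54.4·7.2222 = 392.89 lb·ft
chain 35/24 = 1.4583 → τ = 392.89·1.4583 = 572.96 lb·ft
gear mesh 17/87 = 0.1954 → τ = 572.96·0.1954 = 111.96 lb·ft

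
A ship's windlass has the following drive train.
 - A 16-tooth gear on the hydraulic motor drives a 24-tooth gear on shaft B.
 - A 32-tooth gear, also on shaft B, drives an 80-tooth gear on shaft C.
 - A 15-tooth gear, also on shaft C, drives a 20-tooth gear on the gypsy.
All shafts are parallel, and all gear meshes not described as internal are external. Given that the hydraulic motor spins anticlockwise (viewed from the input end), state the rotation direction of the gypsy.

the hydraulic motor → shaft B: external mesh, 1 reversal → CW.
shaft B → shaft C: external mesh, 1 reversal → CCW.
shaft C → the gypsy: external mesh, 1 reversal → CW.
3 reversals in total — an odd number — so the gypsy turns opposite to the hydraulic motor.

clockwise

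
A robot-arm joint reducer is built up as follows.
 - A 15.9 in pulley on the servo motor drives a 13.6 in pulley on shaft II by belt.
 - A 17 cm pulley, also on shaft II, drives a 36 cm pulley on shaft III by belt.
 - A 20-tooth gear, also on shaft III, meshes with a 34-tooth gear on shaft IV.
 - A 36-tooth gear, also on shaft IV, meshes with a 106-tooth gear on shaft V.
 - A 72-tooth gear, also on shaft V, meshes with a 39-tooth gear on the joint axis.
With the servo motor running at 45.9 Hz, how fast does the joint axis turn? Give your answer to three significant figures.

Belt: ratio = 13.6/15.9 = 0.85535, so shaft II turns at 45.9 / 0.85535 = 53.663 Hz.
Belt: ratio = 36/17 = 2.1176, so shaft III turns at 53.663 / 2.1176 = 25.341 Hz.
Gear mesh: ratio = 34/20 = 1.7, so shaft IV turns at 25.341 / 1.7 = 14.906 Hz.
Gear mesh: ratio = 106/36 = 2.9444, so shaft V turns at 14.906 / 2.9444 = 5.0625 Hz.
Gear mesh: ratio = 39/72 = 0.54167, so the joint axis turns at 5.0625 / 0.54167 = 9.3462 Hz.

9.35 Hz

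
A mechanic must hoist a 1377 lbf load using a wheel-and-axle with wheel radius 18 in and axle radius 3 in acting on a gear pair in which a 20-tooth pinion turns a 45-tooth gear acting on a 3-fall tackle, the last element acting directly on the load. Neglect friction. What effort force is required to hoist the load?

34 lbf

Wheel-and-axle MA = R/r = 18/3 = 6.
Gear pair MA = 45/20 = 2.25.
Block-and-tackle MA = number of supporting rope parts = 3.
Combined ideal MA = 6 × 2.25 × 3 = 40.5.
Effort = load / MA = 1377 / 40.5 = 34 lbf.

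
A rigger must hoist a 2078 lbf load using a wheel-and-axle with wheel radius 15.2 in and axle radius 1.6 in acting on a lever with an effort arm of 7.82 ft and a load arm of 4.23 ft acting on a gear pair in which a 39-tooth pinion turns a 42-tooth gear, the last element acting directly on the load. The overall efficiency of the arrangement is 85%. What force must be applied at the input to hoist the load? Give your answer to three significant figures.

129 lbf

Wheel-and-axle MA = R/r = 15.2/1.6 = 9.5.
Lever MA = effort arm / load arm = 7.82/4.23 = 1.8487.
Gear pair MA = 42/39 = 1.0769.
Combined ideal MA = 9.5 × 1.8487 × 1.0769 = 18.914.
Actual MA = 18.914 × 0.85 = 16.077.
Effort = load / actual MA = 2078 / 16.077 = 129.26 lbf.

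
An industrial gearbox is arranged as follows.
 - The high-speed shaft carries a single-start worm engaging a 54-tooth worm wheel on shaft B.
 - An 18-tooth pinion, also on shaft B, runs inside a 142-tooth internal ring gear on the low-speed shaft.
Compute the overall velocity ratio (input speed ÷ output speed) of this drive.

Each stage contributes driven/driver: worm 54/1 = 54, internal gear 142/18 = 7.8889.
Overall: 54 × 7.8889 = 426.

426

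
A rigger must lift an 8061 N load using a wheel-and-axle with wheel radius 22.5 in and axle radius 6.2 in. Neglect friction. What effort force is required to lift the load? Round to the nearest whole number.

2221 N

Wheel-and-axle MA = R/r = 22.5/6.2 = 3.629.
Effort = load / MA = 8061 / 3.629 = 2221.3 N.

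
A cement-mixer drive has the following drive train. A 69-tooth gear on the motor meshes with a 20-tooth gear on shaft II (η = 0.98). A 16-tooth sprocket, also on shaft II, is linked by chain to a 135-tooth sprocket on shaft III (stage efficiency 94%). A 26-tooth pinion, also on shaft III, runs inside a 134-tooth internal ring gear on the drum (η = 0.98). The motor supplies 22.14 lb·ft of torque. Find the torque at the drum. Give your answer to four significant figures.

251.9 lb·ft

After the gear mesh (20/69): 22.14 × 0.28986 × 0.98 = 6.289 lb·ft
After the chain (135/16): 6.289 × 8.4375 × 0.94 = 49.88 lb·ft
After the internal gear (134/26): 49.88 × 5.1538 × 0.98 = 251.93 lb·ft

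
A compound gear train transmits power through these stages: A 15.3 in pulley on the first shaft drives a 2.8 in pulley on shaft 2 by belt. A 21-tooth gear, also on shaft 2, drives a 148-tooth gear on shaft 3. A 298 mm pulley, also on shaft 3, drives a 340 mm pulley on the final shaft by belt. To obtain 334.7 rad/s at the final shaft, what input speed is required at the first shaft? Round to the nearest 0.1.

Overall ratio R = 0.18301 × 7.0476 × 1.1409 = 1.4715.
Required input speed = output speed × R = 334.7 × 1.4715 = 492.52 rad/s.

492.5 rad/s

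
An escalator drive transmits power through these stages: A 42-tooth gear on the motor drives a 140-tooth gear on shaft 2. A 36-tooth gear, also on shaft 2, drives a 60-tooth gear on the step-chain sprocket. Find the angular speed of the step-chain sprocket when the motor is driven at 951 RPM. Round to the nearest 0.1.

gear mesh 140/42 = 3.3333 → 951/3.3333 = 285.3 RPM
gear mesh 60/36 = 1.6667 → 285.3/1.6667 = 171.18 RPM

171.2 RPM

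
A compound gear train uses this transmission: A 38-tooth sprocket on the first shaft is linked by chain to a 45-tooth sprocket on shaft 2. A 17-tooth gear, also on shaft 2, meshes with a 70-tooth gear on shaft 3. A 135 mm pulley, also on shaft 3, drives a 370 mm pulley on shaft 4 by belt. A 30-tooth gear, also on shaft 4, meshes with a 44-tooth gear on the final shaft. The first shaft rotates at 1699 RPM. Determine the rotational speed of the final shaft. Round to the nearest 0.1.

chain 45/38 = 1.1842 → 1699/1.1842 = 1434.7 RPM
gear mesh 70/17 = 4.1176 → 1434.7/4.1176 = 348.43 RPM
belt 370/135 = 2.7407 → 348.43/2.7407 = 127.13 RPM
gear mesh 44/30 = 1.4667 → 127.13/1.4667 = 86.679 RPM

86.7 RPM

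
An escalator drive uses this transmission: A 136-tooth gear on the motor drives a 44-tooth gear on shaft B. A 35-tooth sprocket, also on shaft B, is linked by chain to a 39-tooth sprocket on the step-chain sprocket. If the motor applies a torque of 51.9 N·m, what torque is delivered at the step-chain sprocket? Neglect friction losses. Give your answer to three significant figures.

Gear mesh: ratio = 44/136 = 0.32353; torque at shaft B = 51.9 × 0.32353 = 16.791 N·m.
Chain: ratio = 39/35 = 1.1143; torque at the step-chain sprocket = 16.791 × 1.1143 = 18.71 N·m.

18.7 N·m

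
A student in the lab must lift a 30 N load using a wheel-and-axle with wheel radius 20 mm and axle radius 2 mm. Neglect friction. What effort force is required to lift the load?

3 N

Wheel-and-axle MA = R/r = 20/2 = 10.
Effort = load / MA = 30 / 10 = 3 N.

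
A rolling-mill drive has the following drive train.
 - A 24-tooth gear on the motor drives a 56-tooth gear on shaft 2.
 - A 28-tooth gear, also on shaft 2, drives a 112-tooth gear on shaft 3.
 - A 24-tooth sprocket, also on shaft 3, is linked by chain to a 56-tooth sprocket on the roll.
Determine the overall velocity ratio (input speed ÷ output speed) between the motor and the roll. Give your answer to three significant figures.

Each stage contributes driven/driver: gear mesh 56/24 = 2.3333, gear mesh 112/28 = 4, chain 56/24 = 2.3333.
Overall: 2.3333 × 4 × 2.3333 = 21.778.

21.8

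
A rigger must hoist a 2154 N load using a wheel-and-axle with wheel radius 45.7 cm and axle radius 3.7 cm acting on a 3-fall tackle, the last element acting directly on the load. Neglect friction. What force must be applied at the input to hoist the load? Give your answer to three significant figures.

58.1 N

Wheel-and-axle MA = R/r = 45.7/3.7 = 12.351.
Block-and-tackle MA = number of supporting rope parts = 3.
Combined ideal MA = 12.351 × 3 = 37.054.
Effort = load / MA = 2154 / 37.054 = 58.131 N.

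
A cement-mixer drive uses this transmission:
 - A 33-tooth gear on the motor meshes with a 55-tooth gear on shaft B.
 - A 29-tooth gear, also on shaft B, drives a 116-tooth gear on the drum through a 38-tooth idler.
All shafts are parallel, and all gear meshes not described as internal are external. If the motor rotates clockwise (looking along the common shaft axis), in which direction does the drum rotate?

counterclockwise

the motor → shaft B: external mesh, 1 reversal → CCW.
shaft B → the drum: driver → idler → driven is 2 external meshes, 2 reversals → CCW.
3 reversals in total — an odd number — so the drum turns opposite to the motor.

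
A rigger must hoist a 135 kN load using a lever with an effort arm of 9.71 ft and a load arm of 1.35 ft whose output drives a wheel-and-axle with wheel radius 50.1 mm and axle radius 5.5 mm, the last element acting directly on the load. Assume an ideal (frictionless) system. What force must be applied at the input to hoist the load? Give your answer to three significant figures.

Lever MA = effort arm / load arm = 9.71/1.35 = 7.1926.
Wheel-and-axle MA = R/r = 50.1/5.5 = 9.1091.
Combined ideal MA = 7.1926 × 9.1091 = 65.518.
Effort = load / MA = 135 / 65.518 = 2.0605 kN.

2.06 kN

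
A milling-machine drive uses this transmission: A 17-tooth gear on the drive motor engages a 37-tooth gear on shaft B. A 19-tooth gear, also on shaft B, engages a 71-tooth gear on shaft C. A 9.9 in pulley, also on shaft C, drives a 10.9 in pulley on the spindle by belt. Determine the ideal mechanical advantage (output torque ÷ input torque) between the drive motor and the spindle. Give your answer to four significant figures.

Each stage contributes driven/driver: gear mesh 37/17 = 2.1765, gear mesh 71/19 = 3.7368, belt 10.9/9.9 = 1.101.
Overall: 2.1765 × 3.7368 × 1.101 = 8.9547.

8.955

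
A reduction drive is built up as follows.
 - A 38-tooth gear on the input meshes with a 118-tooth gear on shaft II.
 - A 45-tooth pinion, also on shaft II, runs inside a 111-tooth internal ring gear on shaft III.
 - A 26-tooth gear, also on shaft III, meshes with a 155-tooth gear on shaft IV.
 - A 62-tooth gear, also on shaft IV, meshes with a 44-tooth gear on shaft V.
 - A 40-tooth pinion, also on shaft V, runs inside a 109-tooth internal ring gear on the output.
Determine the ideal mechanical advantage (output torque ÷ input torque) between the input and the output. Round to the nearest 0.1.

Each stage contributes driven/driver: gear mesh 118/38 = 3.1053, internal gear 111/45 = 2.4667, gear mesh 155/26 = 5.9615, gear mesh 44/62 = 0.70968, internal gear 109/40 = 2.725.
Overall: 3.1053 × 2.4667 × 5.9615 × 0.70968 × 2.725 = 88.307.

88.3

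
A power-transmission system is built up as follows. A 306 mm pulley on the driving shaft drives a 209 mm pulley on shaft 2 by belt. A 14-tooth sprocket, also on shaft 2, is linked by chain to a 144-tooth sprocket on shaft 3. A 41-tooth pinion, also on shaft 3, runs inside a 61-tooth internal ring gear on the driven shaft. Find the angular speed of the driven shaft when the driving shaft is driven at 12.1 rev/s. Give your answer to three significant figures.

1.16 rev/s

Belt: ratio = 209/306 = 0.68301, so shaft 2 turns at 12.1 / 0.68301 = 17.716 rev/s.
Chain: ratio = 144/14 = 10.286, so shaft 3 turns at 17.716 / 10.286 = 1.7224 rev/s.
Internal gear: ratio = 61/41 = 1.4878, so the driven shaft turns at 1.7224 / 1.4878 = 1.1577 rev/s.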